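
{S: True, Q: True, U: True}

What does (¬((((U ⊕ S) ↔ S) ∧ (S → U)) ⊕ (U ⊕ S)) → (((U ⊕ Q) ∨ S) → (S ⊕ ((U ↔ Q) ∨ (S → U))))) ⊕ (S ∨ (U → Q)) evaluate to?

True

U ⊕ S = True ⊕ True = False
(U ⊕ S) ↔ S = False ↔ True = False
S → U = True → True = True
((U ⊕ S) ↔ S) ∧ (S → U) = False ∧ True = False
U ⊕ S = True ⊕ True = False
(((U ⊕ S) ↔ S) ∧ (S → U)) ⊕ (U ⊕ S) = False ⊕ False = False
¬((((U ⊕ S) ↔ S) ∧ (S → U)) ⊕ (U ⊕ S)) = ¬False = True
U ⊕ Q = True ⊕ True = False
(U ⊕ Q) ∨ S = False ∨ True = True
U ↔ Q = True ↔ True = True
S → U = True → True = True
(U ↔ Q) ∨ (S → U) = True ∨ True = True
S ⊕ ((U ↔ Q) ∨ (S → U)) = True ⊕ True = False
((U ⊕ Q) ∨ S) → (S ⊕ ((U ↔ Q) ∨ (S → U))) = True → False = False
¬((((U ⊕ S) ↔ S) ∧ (S → U)) ⊕ (U ⊕ S)) → (((U ⊕ Q) ∨ S) → (S ⊕ ((U ↔ Q) ∨ (S → U)))) = True → False = False
U → Q = True → True = True
S ∨ (U → Q) = True ∨ True = True
(¬((((U ⊕ S) ↔ S) ∧ (S → U)) ⊕ (U ⊕ S)) → (((U ⊕ Q) ∨ S) → (S ⊕ ((U ↔ Q) ∨ (S → U))))) ⊕ (S ∨ (U → Q)) = False ⊕ True = True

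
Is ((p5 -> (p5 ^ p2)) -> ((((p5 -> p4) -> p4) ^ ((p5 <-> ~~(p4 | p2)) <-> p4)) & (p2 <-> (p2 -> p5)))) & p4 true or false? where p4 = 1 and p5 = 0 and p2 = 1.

p5 ^ p2 = 0 ^ 1 = 1
p5 -> (p5 ^ p2) = 0 -> 1 = 1
p5 -> p4 = 0 -> 1 = 1
(p5 -> p4) -> p4 = 1 -> 1 = 1
p4 | p2 = 1 | 1 = 1
~(p4 | p2) = ~1 = 0
~~(p4 | p2) = ~0 = 1
p5 <-> ~~(p4 | p2) = 0 <-> 1 = 0
(p5 <-> ~~(p4 | p2)) <-> p4 = 0 <-> 1 = 0
((p5 -> p4) -> p4) ^ ((p5 <-> ~~(p4 | p2)) <-> p4) = 1 ^ 0 = 1
p2 -> p5 = 1 -> 0 = 0
p2 <-> (p2 -> p5) = 1 <-> 0 = 0
(((p5 -> p4) -> p4) ^ ((p5 <-> ~~(p4 | p2)) <-> p4)) & (p2 <-> (p2 -> p5)) = 1 & 0 = 0
(p5 -> (p5 ^ p2)) -> ((((p5 -> p4) -> p4) ^ ((p5 <-> ~~(p4 | p2)) <-> p4)) & (p2 <-> (p2 -> p5))) = 1 -> 0 = 0
((p5 -> (p5 ^ p2)) -> ((((p5 -> p4) -> p4) ^ ((p5 <-> ~~(p4 | p2)) <-> p4)) & (p2 <-> (p2 -> p5)))) & p4 = 0 & 1 = 0

0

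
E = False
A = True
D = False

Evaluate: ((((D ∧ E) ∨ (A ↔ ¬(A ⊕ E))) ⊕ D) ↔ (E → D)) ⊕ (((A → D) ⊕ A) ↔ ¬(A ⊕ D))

False

D ∧ E = False ∧ False = False
A ⊕ E = True ⊕ False = True
¬(A ⊕ E) = ¬True = False
A ↔ ¬(A ⊕ E) = True ↔ False = False
(D ∧ E) ∨ (A ↔ ¬(A ⊕ E)) = False ∨ False = False
((D ∧ E) ∨ (A ↔ ¬(A ⊕ E))) ⊕ D = False ⊕ False = False
E → D = False → False = True
(((D ∧ E) ∨ (A ↔ ¬(A ⊕ E))) ⊕ D) ↔ (E → D) = False ↔ True = False
A → D = True → False = False
(A → D) ⊕ A = False ⊕ True = True
A ⊕ D = True ⊕ False = True
¬(A ⊕ D) = ¬True = False
((A → D) ⊕ A) ↔ ¬(A ⊕ D) = True ↔ False = False
((((D ∧ E) ∨ (A ↔ ¬(A ⊕ E))) ⊕ D) ↔ (E → D)) ⊕ (((A → D) ⊕ A) ↔ ¬(A ⊕ D)) = False ⊕ False = False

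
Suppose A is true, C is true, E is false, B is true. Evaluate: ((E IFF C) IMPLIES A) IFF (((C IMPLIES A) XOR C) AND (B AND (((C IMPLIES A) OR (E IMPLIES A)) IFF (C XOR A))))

Substituting A=T, C=T, E=F, B=T:
E IFF C = F IFF T = F
(E IFF C) IMPLIES A = F IMPLIES T = T
C IMPLIES A = T IMPLIES T = T
(C IMPLIES A) XOR C = T XOR T = F
C IMPLIES A = T IMPLIES T = T
E IMPLIES A = F IMPLIES T = T
(C IMPLIES A) OR (E IMPLIES A) = T OR T = T
C XOR A = T XOR T = F
((C IMPLIES A) OR (E IMPLIES A)) IFF (C XOR A) = T IFF F = F
B AND (((C IMPLIES A) OR (E IMPLIES A)) IFF (C XOR A)) = T AND F = F
((C IMPLIES A) XOR C) AND (B AND (((C IMPLIES A) OR (E IMPLIES A)) IFF (C XOR A))) = F AND F = F
((E IFF C) IMPLIES A) IFF (((C IMPLIES A) XOR C) AND (B AND (((C IMPLIES A) OR (E IMPLIES A)) IFF (C XOR A)))) = T IFF F = F

F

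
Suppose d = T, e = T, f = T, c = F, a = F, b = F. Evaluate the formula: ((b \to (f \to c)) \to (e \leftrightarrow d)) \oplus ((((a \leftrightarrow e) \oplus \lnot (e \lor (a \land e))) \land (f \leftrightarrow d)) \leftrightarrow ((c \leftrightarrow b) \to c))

Substituting d=T, e=T, f=T, c=F, a=F, b=F:
f \to c = T \to F = F
b \to (f \to c) = F \to F = T
e \leftrightarrow d = T \leftrightarrow T = T
(b \to (f \to c)) \to (e \leftrightarrow d) = T \to T = T
a \leftrightarrow e = F \leftrightarrow T = F
a \land e = F \land T = F
e \lor (a \land e) = T \lor F = T
\lnot (e \lor (a \land e)) = \lnot T = F
(a \leftrightarrow e) \oplus \lnot (e \lor (a \land e)) = F \oplus F = F
f \leftrightarrow d = T \leftrightarrow T = T
((a \leftrightarrow e) \oplus \lnot (e \lor (a \land e))) \land (f \leftrightarrow d) = F \land T = F
c \leftrightarrow b = F \leftrightarrow F = T
(c \leftrightarrow b) \to c = T \to F = F
(((a \leftrightarrow e) \oplus \lnot (e \lor (a \land e))) \land (f \leftrightarrow d)) \leftrightarrow ((c \leftrightarrow b) \to c) = F \leftrightarrow F = T
((b \to (f \to c)) \to (e \leftrightarrow d)) \oplus ((((a \leftrightarrow e) \oplus \lnot (e \lor (a \land e))) \land (f \leftrightarrow d)) \leftrightarrow ((c \leftrightarrow b) \to c)) = T \oplus T = F

F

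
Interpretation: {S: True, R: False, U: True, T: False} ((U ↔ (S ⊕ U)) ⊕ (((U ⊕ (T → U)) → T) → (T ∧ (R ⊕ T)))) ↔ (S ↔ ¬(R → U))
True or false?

Substituting S=True, R=False, U=True, T=False:
S ⊕ U = True ⊕ True = False
U ↔ (S ⊕ U) = True ↔ False = False
T → U = False → True = True
U ⊕ (T → U) = True ⊕ True = False
(U ⊕ (T → U)) → T = False → False = True
R ⊕ T = False ⊕ False = False
T ∧ (R ⊕ T) = False ∧ False = False
((U ⊕ (T → U)) → T) → (T ∧ (R ⊕ T)) = True → False = False
(U ↔ (S ⊕ U)) ⊕ (((U ⊕ (T → U)) → T) → (T ∧ (R ⊕ T))) = False ⊕ False = False
R → U = False → True = True
¬(R → U) = ¬True = False
S ↔ ¬(R → U) = True ↔ False = False
((U ↔ (S ⊕ U)) ⊕ (((U ⊕ (T → U)) → T) → (T ∧ (R ⊕ T)))) ↔ (S ↔ ¬(R → U)) = False ↔ False = True

True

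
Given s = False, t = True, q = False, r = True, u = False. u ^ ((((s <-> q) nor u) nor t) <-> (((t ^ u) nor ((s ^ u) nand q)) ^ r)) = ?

False

s <-> q = False <-> False = True
(s <-> q) nor u = True nor False = False
((s <-> q) nor u) nor t = False nor True = False
t ^ u = True ^ False = True
s ^ u = False ^ False = False
(s ^ u) nand q = False nand False = True
(t ^ u) nor ((s ^ u) nand q) = True nor True = False
((t ^ u) nor ((s ^ u) nand q)) ^ r = False ^ True = True
(((s <-> q) nor u) nor t) <-> (((t ^ u) nor ((s ^ u) nand q)) ^ r) = False <-> True = False
u ^ ((((s <-> q) nor u) nor t) <-> (((t ^ u) nor ((s ^ u) nand q)) ^ r)) = False ^ False = False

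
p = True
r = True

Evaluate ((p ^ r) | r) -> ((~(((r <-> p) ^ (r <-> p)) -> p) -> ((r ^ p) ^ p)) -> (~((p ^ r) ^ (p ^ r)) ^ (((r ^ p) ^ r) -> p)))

p ^ r = True ^ True = False
(p ^ r) | r = False | True = True
r <-> p = True <-> True = True
r <-> p = True <-> True = True
(r <-> p) ^ (r <-> p) = True ^ True = False
((r <-> p) ^ (r <-> p)) -> p = False -> True = True
~(((r <-> p) ^ (r <-> p)) -> p) = ~True = False
r ^ p = True ^ True = False
(r ^ p) ^ p = False ^ True = True
~(((r <-> p) ^ (r <-> p)) -> p) -> ((r ^ p) ^ p) = False -> True = True
p ^ r = True ^ True = False
p ^ r = True ^ True = False
(p ^ r) ^ (p ^ r) = False ^ False = False
~((p ^ r) ^ (p ^ r)) = ~False = True
r ^ p = True ^ True = False
(r ^ p) ^ r = False ^ True = True
((r ^ p) ^ r) -> p = True -> True = True
~((p ^ r) ^ (p ^ r)) ^ (((r ^ p) ^ r) -> p) = True ^ True = False
(~(((r <-> p) ^ (r <-> p)) -> p) -> ((r ^ p) ^ p)) -> (~((p ^ r) ^ (p ^ r)) ^ (((r ^ p) ^ r) -> p)) = True -> False = False
((p ^ r) | r) -> ((~(((r <-> p) ^ (r <-> p)) -> p) -> ((r ^ p) ^ p)) -> (~((p ^ r) ^ (p ^ r)) ^ (((r ^ p) ^ r) -> p))) = True -> False = False

False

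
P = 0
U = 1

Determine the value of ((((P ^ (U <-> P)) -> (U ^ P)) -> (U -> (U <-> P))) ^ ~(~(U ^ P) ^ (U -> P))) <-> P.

0

U <-> P = 1 <-> 0 = 0
P ^ (U <-> P) = 0 ^ 0 = 0
U ^ P = 1 ^ 0 = 1
(P ^ (U <-> P)) -> (U ^ P) = 0 -> 1 = 1
U <-> P = 1 <-> 0 = 0
U -> (U <-> P) = 1 -> 0 = 0
((P ^ (U <-> P)) -> (U ^ P)) -> (U -> (U <-> P)) = 1 -> 0 = 0
U ^ P = 1 ^ 0 = 1
~(U ^ P) = ~1 = 0
U -> P = 1 -> 0 = 0
~(U ^ P) ^ (U -> P) = 0 ^ 0 = 0
~(~(U ^ P) ^ (U -> P)) = ~0 = 1
(((P ^ (U <-> P)) -> (U ^ P)) -> (U -> (U <-> P))) ^ ~(~(U ^ P) ^ (U -> P)) = 0 ^ 1 = 1
((((P ^ (U <-> P)) -> (U ^ P)) -> (U -> (U <-> P))) ^ ~(~(U ^ P) ^ (U -> P))) <-> P = 1 <-> 0 = 0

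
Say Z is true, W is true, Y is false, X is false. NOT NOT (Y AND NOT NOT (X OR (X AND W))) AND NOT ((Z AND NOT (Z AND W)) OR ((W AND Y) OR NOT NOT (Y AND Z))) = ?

False

X AND W = False AND True = False
X OR (X AND W) = False OR False = False
NOT (X OR (X AND W)) = NOT False = True
NOT NOT (X OR (X AND W)) = NOT True = False
Y AND NOT NOT (X OR (X AND W)) = False AND False = False
NOT (Y AND NOT NOT (X OR (X AND W))) = NOT False = True
NOT NOT (Y AND NOT NOT (X OR (X AND W))) = NOT True = False
Z AND W = True AND True = True
NOT (Z AND W) = NOT True = False
Z AND NOT (Z AND W) = True AND False = False
W AND Y = True AND False = False
Y AND Z = False AND True = False
NOT (Y AND Z) = NOT False = True
NOT NOT (Y AND Z) = NOT True = False
(W AND Y) OR NOT NOT (Y AND Z) = False OR False = False
(Z AND NOT (Z AND W)) OR ((W AND Y) OR NOT NOT (Y AND Z)) = False OR False = False
NOT ((Z AND NOT (Z AND W)) OR ((W AND Y) OR NOT NOT (Y AND Z))) = NOT False = True
NOT NOT (Y AND NOT NOT (X OR (X AND W))) AND NOT ((Z AND NOT (Z AND W)) OR ((W AND Y) OR NOT NOT (Y AND Z))) = False AND True = False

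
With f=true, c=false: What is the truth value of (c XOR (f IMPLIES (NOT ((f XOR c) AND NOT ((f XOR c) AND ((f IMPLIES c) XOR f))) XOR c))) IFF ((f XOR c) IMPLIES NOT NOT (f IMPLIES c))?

Substituting f=true, c=false:
f XOR c = true XOR false = true
f XOR c = true XOR false = true
f IMPLIES c = true IMPLIES false = false
(f IMPLIES c) XOR f = false XOR true = true
(f XOR c) AND ((f IMPLIES c) XOR f) = true AND true = true
NOT ((f XOR c) AND ((f IMPLIES c) XOR f)) = NOT true = false
(f XOR c) AND NOT ((f XOR c) AND ((f IMPLIES c) XOR f)) = true AND false = false
NOT ((f XOR c) AND NOT ((f XOR c) AND ((f IMPLIES c) XOR f))) = NOT false = true
NOT ((f XOR c) AND NOT ((f XOR c) AND ((f IMPLIES c) XOR f))) XOR c = true XOR false = true
f IMPLIES (NOT ((f XOR c) AND NOT ((f XOR c) AND ((f IMPLIES c) XOR f))) XOR c) = true IMPLIES true = true
c XOR (f IMPLIES (NOT ((f XOR c) AND NOT ((f XOR c) AND ((f IMPLIES c) XOR f))) XOR c)) = false XOR true = true
f XOR c = true XOR false = true
f IMPLIES c = true IMPLIES false = false
NOT (f IMPLIES c) = NOT false = true
NOT NOT (f IMPLIES c) = NOT true = false
(f XOR c) IMPLIES NOT NOT (f IMPLIES c) = true IMPLIES false = false
(c XOR (f IMPLIES (NOT ((f XOR c) AND NOT ((f XOR c) AND ((f IMPLIES c) XOR f))) XOR c))) IFF ((f XOR c) IMPLIES NOT NOT (f IMPLIES c)) = true IFF false = false

false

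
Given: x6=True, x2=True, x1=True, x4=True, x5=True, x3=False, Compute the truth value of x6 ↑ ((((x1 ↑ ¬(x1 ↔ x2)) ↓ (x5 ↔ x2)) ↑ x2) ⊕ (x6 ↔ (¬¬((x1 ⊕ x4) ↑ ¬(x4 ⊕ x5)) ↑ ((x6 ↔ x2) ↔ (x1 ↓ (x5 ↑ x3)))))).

x1 ↔ x2 = True ↔ True = True
¬(x1 ↔ x2) = ¬True = False
x1 ↑ ¬(x1 ↔ x2) = True ↑ False = True
x5 ↔ x2 = True ↔ True = True
(x1 ↑ ¬(x1 ↔ x2)) ↓ (x5 ↔ x2) = True ↓ True = False
((x1 ↑ ¬(x1 ↔ x2)) ↓ (x5 ↔ x2)) ↑ x2 = False ↑ True = True
x1 ⊕ x4 = True ⊕ True = False
x4 ⊕ x5 = True ⊕ True = False
¬(x4 ⊕ x5) = ¬False = True
(x1 ⊕ x4) ↑ ¬(x4 ⊕ x5) = False ↑ True = True
¬((x1 ⊕ x4) ↑ ¬(x4 ⊕ x5)) = ¬True = False
¬¬((x1 ⊕ x4) ↑ ¬(x4 ⊕ x5)) = ¬False = True
x6 ↔ x2 = True ↔ True = True
x5 ↑ x3 = True ↑ False = True
x1 ↓ (x5 ↑ x3) = True ↓ True = False
(x6 ↔ x2) ↔ (x1 ↓ (x5 ↑ x3)) = True ↔ False = False
¬¬((x1 ⊕ x4) ↑ ¬(x4 ⊕ x5)) ↑ ((x6 ↔ x2) ↔ (x1 ↓ (x5 ↑ x3))) = True ↑ False = True
x6 ↔ (¬¬((x1 ⊕ x4) ↑ ¬(x4 ⊕ x5)) ↑ ((x6 ↔ x2) ↔ (x1 ↓ (x5 ↑ x3)))) = True ↔ True = True
(((x1 ↑ ¬(x1 ↔ x2)) ↓ (x5 ↔ x2)) ↑ x2) ⊕ (x6 ↔ (¬¬((x1 ⊕ x4) ↑ ¬(x4 ⊕ x5)) ↑ ((x6 ↔ x2) ↔ (x1 ↓ (x5 ↑ x3))))) = True ⊕ True = False
x6 ↑ ((((x1 ↑ ¬(x1 ↔ x2)) ↓ (x5 ↔ x2)) ↑ x2) ⊕ (x6 ↔ (¬¬((x1 ⊕ x4) ↑ ¬(x4 ⊕ x5)) ↑ ((x6 ↔ x2) ↔ (x1 ↓ (x5 ↑ x3)))))) = True ↑ False = True

True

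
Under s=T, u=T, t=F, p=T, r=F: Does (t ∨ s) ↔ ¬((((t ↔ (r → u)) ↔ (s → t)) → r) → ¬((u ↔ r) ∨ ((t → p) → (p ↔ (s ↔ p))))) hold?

F

t ∨ s = F ∨ T = T
r → u = F → T = T
t ↔ (r → u) = F ↔ T = F
s → t = T → F = F
(t ↔ (r → u)) ↔ (s → t) = F ↔ F = T
((t ↔ (r → u)) ↔ (s → t)) → r = T → F = F
u ↔ r = T ↔ F = F
t → p = F → T = T
s ↔ p = T ↔ T = T
p ↔ (s ↔ p) = T ↔ T = T
(t → p) → (p ↔ (s ↔ p)) = T → T = T
(u ↔ r) ∨ ((t → p) → (p ↔ (s ↔ p))) = F ∨ T = T
¬((u ↔ r) ∨ ((t → p) → (p ↔ (s ↔ p)))) = ¬T = F
(((t ↔ (r → u)) ↔ (s → t)) → r) → ¬((u ↔ r) ∨ ((t → p) → (p ↔ (s ↔ p)))) = F → F = T
¬((((t ↔ (r → u)) ↔ (s → t)) → r) → ¬((u ↔ r) ∨ ((t → p) → (p ↔ (s ↔ p))))) = ¬T = F
(t ∨ s) ↔ ¬((((t ↔ (r → u)) ↔ (s → t)) → r) → ¬((u ↔ r) ∨ ((t → p) → (p ↔ (s ↔ p))))) = T ↔ F = F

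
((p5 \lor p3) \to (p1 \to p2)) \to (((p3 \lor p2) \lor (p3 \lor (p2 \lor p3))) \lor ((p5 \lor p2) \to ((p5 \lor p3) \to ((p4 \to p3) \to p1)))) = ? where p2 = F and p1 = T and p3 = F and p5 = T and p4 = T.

T

Substituting p2=F, p1=T, p3=F, p5=T, p4=T:
p5 \lor p3 = T \lor F = T
p1 \to p2 = T \to F = F
(p5 \lor p3) \to (p1 \to p2) = T \to F = F
p3 \lor p2 = F \lor F = F
p2 \lor p3 = F \lor F = F
p3 \lor (p2 \lor p3) = F \lor F = F
(p3 \lor p2) \lor (p3 \lor (p2 \lor p3)) = F \lor F = F
p5 \lor p2 = T \lor F = T
p5 \lor p3 = T \lor F = T
p4 \to p3 = T \to F = F
(p4 \to p3) \to p1 = F \to T = T
(p5 \lor p3) \to ((p4 \to p3) \to p1) = T \to T = T
(p5 \lor p2) \to ((p5 \lor p3) \to ((p4 \to p3) \to p1)) = T \to T = T
((p3 \lor p2) \lor (p3 \lor (p2 \lor p3))) \lor ((p5 \lor p2) \to ((p5 \lor p3) \to ((p4 \to p3) \to p1))) = F \lor T = T
((p5 \lor p3) \to (p1 \to p2)) \to (((p3 \lor p2) \lor (p3 \lor (p2 \lor p3))) \lor ((p5 \lor p2) \to ((p5 \lor p3) \to ((p4 \to p3) \to p1)))) = F \to T = T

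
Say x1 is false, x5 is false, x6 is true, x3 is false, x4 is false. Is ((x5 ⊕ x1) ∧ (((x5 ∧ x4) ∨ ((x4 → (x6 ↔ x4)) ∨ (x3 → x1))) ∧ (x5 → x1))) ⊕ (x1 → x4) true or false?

T

x5 ⊕ x1 = F ⊕ F = F
x5 ∧ x4 = F ∧ F = F
x6 ↔ x4 = T ↔ F = F
x4 → (x6 ↔ x4) = F → F = T
x3 → x1 = F → F = T
(x4 → (x6 ↔ x4)) ∨ (x3 → x1) = T ∨ T = T
(x5 ∧ x4) ∨ ((x4 → (x6 ↔ x4)) ∨ (x3 → x1)) = F ∨ T = T
x5 → x1 = F → F = T
((x5 ∧ x4) ∨ ((x4 → (x6 ↔ x4)) ∨ (x3 → x1))) ∧ (x5 → x1) = T ∧ T = T
(x5 ⊕ x1) ∧ (((x5 ∧ x4) ∨ ((x4 → (x6 ↔ x4)) ∨ (x3 → x1))) ∧ (x5 → x1)) = F ∧ T = F
x1 → x4 = F → F = T
((x5 ⊕ x1) ∧ (((x5 ∧ x4) ∨ ((x4 → (x6 ↔ x4)) ∨ (x3 → x1))) ∧ (x5 → x1))) ⊕ (x1 → x4) = F ⊕ T = T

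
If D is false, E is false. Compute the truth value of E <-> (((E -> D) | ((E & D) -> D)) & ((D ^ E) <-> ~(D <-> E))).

False

E -> D = False -> False = True
E & D = False & False = False
(E & D) -> D = False -> False = True
(E -> D) | ((E & D) -> D) = True | True = True
D ^ E = False ^ False = False
D <-> E = False <-> False = True
~(D <-> E) = ~True = False
(D ^ E) <-> ~(D <-> E) = False <-> False = True
((E -> D) | ((E & D) -> D)) & ((D ^ E) <-> ~(D <-> E)) = True & True = True
E <-> (((E -> D) | ((E & D) -> D)) & ((D ^ E) <-> ~(D <-> E))) = False <-> True = False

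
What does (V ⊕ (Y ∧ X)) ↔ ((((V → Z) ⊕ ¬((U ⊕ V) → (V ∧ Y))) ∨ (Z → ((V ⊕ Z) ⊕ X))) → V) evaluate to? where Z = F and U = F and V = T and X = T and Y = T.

F

Y ∧ X = T ∧ T = T
V ⊕ (Y ∧ X) = T ⊕ T = F
V → Z = T → F = F
U ⊕ V = F ⊕ T = T
V ∧ Y = T ∧ T = T
(U ⊕ V) → (V ∧ Y) = T → T = T
¬((U ⊕ V) → (V ∧ Y)) = ¬T = F
(V → Z) ⊕ ¬((U ⊕ V) → (V ∧ Y)) = F ⊕ F = F
V ⊕ Z = T ⊕ F = T
(V ⊕ Z) ⊕ X = T ⊕ T = F
Z → ((V ⊕ Z) ⊕ X) = F → F = T
((V → Z) ⊕ ¬((U ⊕ V) → (V ∧ Y))) ∨ (Z → ((V ⊕ Z) ⊕ X)) = F ∨ T = T
(((V → Z) ⊕ ¬((U ⊕ V) → (V ∧ Y))) ∨ (Z → ((V ⊕ Z) ⊕ X))) → V = T → T = T
(V ⊕ (Y ∧ X)) ↔ ((((V → Z) ⊕ ¬((U ⊕ V) → (V ∧ Y))) ∨ (Z → ((V ⊕ Z) ⊕ X))) → V) = F ↔ T = F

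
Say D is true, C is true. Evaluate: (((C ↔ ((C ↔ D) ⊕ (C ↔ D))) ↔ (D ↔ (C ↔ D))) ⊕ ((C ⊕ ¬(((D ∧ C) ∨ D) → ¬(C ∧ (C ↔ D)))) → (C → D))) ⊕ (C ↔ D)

F

C ↔ D = T ↔ T = T
C ↔ D = T ↔ T = T
(C ↔ D) ⊕ (C ↔ D) = T ⊕ T = F
C ↔ ((C ↔ D) ⊕ (C ↔ D)) = T ↔ F = F
C ↔ D = T ↔ T = T
D ↔ (C ↔ D) = T ↔ T = T
(C ↔ ((C ↔ D) ⊕ (C ↔ D))) ↔ (D ↔ (C ↔ D)) = F ↔ T = F
D ∧ C = T ∧ T = T
(D ∧ C) ∨ D = T ∨ T = T
C ↔ D = T ↔ T = T
C ∧ (C ↔ D) = T ∧ T = T
¬(C ∧ (C ↔ D)) = ¬T = F
((D ∧ C) ∨ D) → ¬(C ∧ (C ↔ D)) = T → F = F
¬(((D ∧ C) ∨ D) → ¬(C ∧ (C ↔ D))) = ¬F = T
C ⊕ ¬(((D ∧ C) ∨ D) → ¬(C ∧ (C ↔ D))) = T ⊕ T = F
C → D = T → T = T
(C ⊕ ¬(((D ∧ C) ∨ D) → ¬(C ∧ (C ↔ D)))) → (C → D) = F → T = T
((C ↔ ((C ↔ D) ⊕ (C ↔ D))) ↔ (D ↔ (C ↔ D))) ⊕ ((C ⊕ ¬(((D ∧ C) ∨ D) → ¬(C ∧ (C ↔ D)))) → (C → D)) = F ⊕ T = T
C ↔ D = T ↔ T = T
(((C ↔ ((C ↔ D) ⊕ (C ↔ D))) ↔ (D ↔ (C ↔ D))) ⊕ ((C ⊕ ¬(((D ∧ C) ∨ D) → ¬(C ∧ (C ↔ D)))) → (C → D))) ⊕ (C ↔ D) = T ⊕ T = F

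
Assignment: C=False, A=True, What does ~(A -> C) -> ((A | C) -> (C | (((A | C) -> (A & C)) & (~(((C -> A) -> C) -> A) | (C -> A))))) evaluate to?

Substituting C=False, A=True:
A -> C = True -> False = False
~(A -> C) = ~False = True
A | C = True | False = True
A | C = True | False = True
A & C = True & False = False
(A | C) -> (A & C) = True -> False = False
C -> A = False -> True = True
(C -> A) -> C = True -> False = False
((C -> A) -> C) -> A = False -> True = True
~(((C -> A) -> C) -> A) = ~True = False
C -> A = False -> True = True
~(((C -> A) -> C) -> A) | (C -> A) = False | True = True
((A | C) -> (A & C)) & (~(((C -> A) -> C) -> A) | (C -> A)) = False & True = False
C | (((A | C) -> (A & C)) & (~(((C -> A) -> C) -> A) | (C -> A))) = False | False = False
(A | C) -> (C | (((A | C) -> (A & C)) & (~(((C -> A) -> C) -> A) | (C -> A)))) = True -> False = False
~(A -> C) -> ((A | C) -> (C | (((A | C) -> (A & C)) & (~(((C -> A) -> C) -> A) | (C -> A))))) = True -> False = False

False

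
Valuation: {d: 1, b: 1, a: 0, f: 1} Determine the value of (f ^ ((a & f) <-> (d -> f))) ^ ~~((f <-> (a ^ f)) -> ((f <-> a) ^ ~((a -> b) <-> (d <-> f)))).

1

a & f = 0 & 1 = 0
d -> f = 1 -> 1 = 1
(a & f) <-> (d -> f) = 0 <-> 1 = 0
f ^ ((a & f) <-> (d -> f)) = 1 ^ 0 = 1
a ^ f = 0 ^ 1 = 1
f <-> (a ^ f) = 1 <-> 1 = 1
f <-> a = 1 <-> 0 = 0
a -> b = 0 -> 1 = 1
d <-> f = 1 <-> 1 = 1
(a -> b) <-> (d <-> f) = 1 <-> 1 = 1
~((a -> b) <-> (d <-> f)) = ~1 = 0
(f <-> a) ^ ~((a -> b) <-> (d <-> f)) = 0 ^ 0 = 0
(f <-> (a ^ f)) -> ((f <-> a) ^ ~((a -> b) <-> (d <-> f))) = 1 -> 0 = 0
~((f <-> (a ^ f)) -> ((f <-> a) ^ ~((a -> b) <-> (d <-> f)))) = ~0 = 1
~~((f <-> (a ^ f)) -> ((f <-> a) ^ ~((a -> b) <-> (d <-> f)))) = ~1 = 0
(f ^ ((a & f) <-> (d -> f))) ^ ~~((f <-> (a ^ f)) -> ((f <-> a) ^ ~((a -> b) <-> (d <-> f)))) = 1 ^ 0 = 1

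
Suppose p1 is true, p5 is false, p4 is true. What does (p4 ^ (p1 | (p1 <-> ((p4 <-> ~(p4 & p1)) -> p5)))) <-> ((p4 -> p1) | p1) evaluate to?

F

Substituting p1=T, p5=F, p4=T:
p4 & p1 = T & T = T
~(p4 & p1) = ~T = F
p4 <-> ~(p4 & p1) = T <-> F = F
(p4 <-> ~(p4 & p1)) -> p5 = F -> F = T
p1 <-> ((p4 <-> ~(p4 & p1)) -> p5) = T <-> T = T
p1 | (p1 <-> ((p4 <-> ~(p4 & p1)) -> p5)) = T | T = T
p4 ^ (p1 | (p1 <-> ((p4 <-> ~(p4 & p1)) -> p5))) = T ^ T = F
p4 -> p1 = T -> T = T
(p4 -> p1) | p1 = T | T = T
(p4 ^ (p1 | (p1 <-> ((p4 <-> ~(p4 & p1)) -> p5)))) <-> ((p4 -> p1) | p1) = F <-> T = F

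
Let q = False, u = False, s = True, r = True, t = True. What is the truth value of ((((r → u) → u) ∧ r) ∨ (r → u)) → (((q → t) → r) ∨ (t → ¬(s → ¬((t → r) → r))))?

True

Substituting q=False, u=False, s=True, r=True, t=True:
r → u = True → False = False
(r → u) → u = False → False = True
((r → u) → u) ∧ r = True ∧ True = True
r → u = True → False = False
(((r → u) → u) ∧ r) ∨ (r → u) = True ∨ False = True
q → t = False → True = True
(q → t) → r = True → True = True
t → r = True → True = True
(t → r) → r = True → True = True
¬((t → r) → r) = ¬True = False
s → ¬((t → r) → r) = True → False = False
¬(s → ¬((t → r) → r)) = ¬False = True
t → ¬(s → ¬((t → r) → r)) = True → True = True
((q → t) → r) ∨ (t → ¬(s → ¬((t → r) → r))) = True ∨ True = True
((((r → u) → u) ∧ r) ∨ (r → u)) → (((q → t) → r) ∨ (t → ¬(s → ¬((t → r) → r)))) = True → True = True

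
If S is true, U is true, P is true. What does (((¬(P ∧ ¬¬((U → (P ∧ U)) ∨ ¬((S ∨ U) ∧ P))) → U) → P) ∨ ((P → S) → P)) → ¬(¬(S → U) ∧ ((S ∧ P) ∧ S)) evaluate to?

P ∧ U = T ∧ T = T
U → (P ∧ U) = T → T = T
S ∨ U = T ∨ T = T
(S ∨ U) ∧ P = T ∧ T = T
¬((S ∨ U) ∧ P) = ¬T = F
(U → (P ∧ U)) ∨ ¬((S ∨ U) ∧ P) = T ∨ F = T
¬((U → (P ∧ U)) ∨ ¬((S ∨ U) ∧ P)) = ¬T = F
¬¬((U → (P ∧ U)) ∨ ¬((S ∨ U) ∧ P)) = ¬F = T
P ∧ ¬¬((U → (P ∧ U)) ∨ ¬((S ∨ U) ∧ P)) = T ∧ T = T
¬(P ∧ ¬¬((U → (P ∧ U)) ∨ ¬((S ∨ U) ∧ P))) = ¬T = F
¬(P ∧ ¬¬((U → (P ∧ U)) ∨ ¬((S ∨ U) ∧ P))) → U = F → T = T
(¬(P ∧ ¬¬((U → (P ∧ U)) ∨ ¬((S ∨ U) ∧ P))) → U) → P = T → T = T
P → S = T → T = T
(P → S) → P = T → T = T
((¬(P ∧ ¬¬((U → (P ∧ U)) ∨ ¬((S ∨ U) ∧ P))) → U) → P) ∨ ((P → S) → P) = T ∨ T = T
S → U = T → T = T
¬(S → U) = ¬T = F
S ∧ P = T ∧ T = T
(S ∧ P) ∧ S = T ∧ T = T
¬(S → U) ∧ ((S ∧ P) ∧ S) = F ∧ T = F
¬(¬(S → U) ∧ ((S ∧ P) ∧ S)) = ¬F = T
(((¬(P ∧ ¬¬((U → (P ∧ U)) ∨ ¬((S ∨ U) ∧ P))) → U) → P) ∨ ((P → S) → P)) → ¬(¬(S → U) ∧ ((S ∧ P) ∧ S)) = T → T = T

T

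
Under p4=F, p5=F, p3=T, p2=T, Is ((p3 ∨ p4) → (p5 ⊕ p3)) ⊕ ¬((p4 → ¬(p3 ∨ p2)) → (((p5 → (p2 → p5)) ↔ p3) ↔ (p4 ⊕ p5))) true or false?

F

p3 ∨ p4 = T ∨ F = T
p5 ⊕ p3 = F ⊕ T = T
(p3 ∨ p4) → (p5 ⊕ p3) = T → T = T
p3 ∨ p2 = T ∨ T = T
¬(p3 ∨ p2) = ¬T = F
p4 → ¬(p3 ∨ p2) = F → F = T
p2 → p5 = T → F = F
p5 → (p2 → p5) = F → F = T
(p5 → (p2 → p5)) ↔ p3 = T ↔ T = T
p4 ⊕ p5 = F ⊕ F = F
((p5 → (p2 → p5)) ↔ p3) ↔ (p4 ⊕ p5) = T ↔ F = F
(p4 → ¬(p3 ∨ p2)) → (((p5 → (p2 → p5)) ↔ p3) ↔ (p4 ⊕ p5)) = T → F = F
¬((p4 → ¬(p3 ∨ p2)) → (((p5 → (p2 → p5)) ↔ p3) ↔ (p4 ⊕ p5))) = ¬F = T
((p3 ∨ p4) → (p5 ⊕ p3)) ⊕ ¬((p4 → ¬(p3 ∨ p2)) → (((p5 → (p2 → p5)) ↔ p3) ↔ (p4 ⊕ p5))) = T ⊕ T = F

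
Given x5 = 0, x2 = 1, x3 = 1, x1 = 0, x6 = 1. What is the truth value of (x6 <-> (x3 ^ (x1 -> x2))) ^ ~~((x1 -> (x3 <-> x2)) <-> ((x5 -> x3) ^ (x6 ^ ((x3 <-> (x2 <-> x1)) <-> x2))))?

Substituting x5=0, x2=1, x3=1, x1=0, x6=1:
x1 -> x2 = 0 -> 1 = 1
x3 ^ (x1 -> x2) = 1 ^ 1 = 0
x6 <-> (x3 ^ (x1 -> x2)) = 1 <-> 0 = 0
x3 <-> x2 = 1 <-> 1 = 1
x1 -> (x3 <-> x2) = 0 -> 1 = 1
x5 -> x3 = 0 -> 1 = 1
x2 <-> x1 = 1 <-> 0 = 0
x3 <-> (x2 <-> x1) = 1 <-> 0 = 0
(x3 <-> (x2 <-> x1)) <-> x2 = 0 <-> 1 = 0
x6 ^ ((x3 <-> (x2 <-> x1)) <-> x2) = 1 ^ 0 = 1
(x5 -> x3) ^ (x6 ^ ((x3 <-> (x2 <-> x1)) <-> x2)) = 1 ^ 1 = 0
(x1 -> (x3 <-> x2)) <-> ((x5 -> x3) ^ (x6 ^ ((x3 <-> (x2 <-> x1)) <-> x2))) = 1 <-> 0 = 0
~((x1 -> (x3 <-> x2)) <-> ((x5 -> x3) ^ (x6 ^ ((x3 <-> (x2 <-> x1)) <-> x2)))) = ~0 = 1
~~((x1 -> (x3 <-> x2)) <-> ((x5 -> x3) ^ (x6 ^ ((x3 <-> (x2 <-> x1)) <-> x2)))) = ~1 = 0
(x6 <-> (x3 ^ (x1 -> x2))) ^ ~~((x1 -> (x3 <-> x2)) <-> ((x5 -> x3) ^ (x6 ^ ((x3 <-> (x2 <-> x1)) <-> x2)))) = 0 ^ 0 = 0

0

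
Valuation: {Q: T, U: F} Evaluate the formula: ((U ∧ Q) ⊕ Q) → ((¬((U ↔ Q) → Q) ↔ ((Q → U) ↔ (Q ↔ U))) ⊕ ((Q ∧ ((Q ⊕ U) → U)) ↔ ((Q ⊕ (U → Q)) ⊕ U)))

T

U ∧ Q = F ∧ T = F
(U ∧ Q) ⊕ Q = F ⊕ T = T
U ↔ Q = F ↔ T = F
(U ↔ Q) → Q = F → T = T
¬((U ↔ Q) → Q) = ¬T = F
Q → U = T → F = F
Q ↔ U = T ↔ F = F
(Q → U) ↔ (Q ↔ U) = F ↔ F = T
¬((U ↔ Q) → Q) ↔ ((Q → U) ↔ (Q ↔ U)) = F ↔ T = F
Q ⊕ U = T ⊕ F = T
(Q ⊕ U) → U = T → F = F
Q ∧ ((Q ⊕ U) → U) = T ∧ F = F
U → Q = F → T = T
Q ⊕ (U → Q) = T ⊕ T = F
(Q ⊕ (U → Q)) ⊕ U = F ⊕ F = F
(Q ∧ ((Q ⊕ U) → U)) ↔ ((Q ⊕ (U → Q)) ⊕ U) = F ↔ F = T
(¬((U ↔ Q) → Q) ↔ ((Q → U) ↔ (Q ↔ U))) ⊕ ((Q ∧ ((Q ⊕ U) → U)) ↔ ((Q ⊕ (U → Q)) ⊕ U)) = F ⊕ T = T
((U ∧ Q) ⊕ Q) → ((¬((U ↔ Q) → Q) ↔ ((Q → U) ↔ (Q ↔ U))) ⊕ ((Q ∧ ((Q ⊕ U) → U)) ↔ ((Q ⊕ (U → Q)) ⊕ U))) = T → T = T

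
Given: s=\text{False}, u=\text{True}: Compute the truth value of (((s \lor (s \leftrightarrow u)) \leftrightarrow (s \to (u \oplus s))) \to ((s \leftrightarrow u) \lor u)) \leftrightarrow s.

s \leftrightarrow u = \text{False} \leftrightarrow \text{True} = \text{False}
s \lor (s \leftrightarrow u) = \text{False} \lor \text{False} = \text{False}
u \oplus s = \text{True} \oplus \text{False} = \text{True}
s \to (u \oplus s) = \text{False} \to \text{True} = \text{True}
(s \lor (s \leftrightarrow u)) \leftrightarrow (s \to (u \oplus s)) = \text{False} \leftrightarrow \text{True} = \text{False}
s \leftrightarrow u = \text{False} \leftrightarrow \text{True} = \text{False}
(s \leftrightarrow u) \lor u = \text{False} \lor \text{True} = \text{True}
((s \lor (s \leftrightarrow u)) \leftrightarrow (s \to (u \oplus s))) \to ((s \leftrightarrow u) \lor u) = \text{False} \to \text{True} = \text{True}
(((s \lor (s \leftrightarrow u)) \leftrightarrow (s \to (u \oplus s))) \to ((s \leftrightarrow u) \lor u)) \leftrightarrow s = \text{True} \leftrightarrow \text{False} = \text{False}

\text{False}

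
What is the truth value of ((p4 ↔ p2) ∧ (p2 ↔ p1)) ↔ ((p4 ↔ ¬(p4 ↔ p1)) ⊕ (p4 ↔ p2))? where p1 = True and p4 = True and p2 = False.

Substituting p1=True, p4=True, p2=False:
p4 ↔ p2 = True ↔ False = False
p2 ↔ p1 = False ↔ True = False
(p4 ↔ p2) ∧ (p2 ↔ p1) = False ∧ False = False
p4 ↔ p1 = True ↔ True = True
¬(p4 ↔ p1) = ¬True = False
p4 ↔ ¬(p4 ↔ p1) = True ↔ False = False
p4 ↔ p2 = True ↔ False = False
(p4 ↔ ¬(p4 ↔ p1)) ⊕ (p4 ↔ p2) = False ⊕ False = False
((p4 ↔ p2) ∧ (p2 ↔ p1)) ↔ ((p4 ↔ ¬(p4 ↔ p1)) ⊕ (p4 ↔ p2)) = False ↔ False = True

True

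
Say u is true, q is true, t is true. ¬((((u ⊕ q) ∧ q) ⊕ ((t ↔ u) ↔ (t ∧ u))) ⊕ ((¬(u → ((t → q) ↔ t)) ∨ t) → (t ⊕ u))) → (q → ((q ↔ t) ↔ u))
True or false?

True

Substituting u=True, q=True, t=True:
u ⊕ q = True ⊕ True = False
(u ⊕ q) ∧ q = False ∧ True = False
t ↔ u = True ↔ True = True
t ∧ u = True ∧ True = True
(t ↔ u) ↔ (t ∧ u) = True ↔ True = True
((u ⊕ q) ∧ q) ⊕ ((t ↔ u) ↔ (t ∧ u)) = False ⊕ True = True
t → q = True → True = True
(t → q) ↔ t = True ↔ True = True
u → ((t → q) ↔ t) = True → True = True
¬(u → ((t → q) ↔ t)) = ¬True = False
¬(u → ((t → q) ↔ t)) ∨ t = False ∨ True = True
t ⊕ u = True ⊕ True = False
(¬(u → ((t → q) ↔ t)) ∨ t) → (t ⊕ u) = True → False = False
(((u ⊕ q) ∧ q) ⊕ ((t ↔ u) ↔ (t ∧ u))) ⊕ ((¬(u → ((t → q) ↔ t)) ∨ t) → (t ⊕ u)) = True ⊕ False = True
¬((((u ⊕ q) ∧ q) ⊕ ((t ↔ u) ↔ (t ∧ u))) ⊕ ((¬(u → ((t → q) ↔ t)) ∨ t) → (t ⊕ u))) = ¬True = False
q ↔ t = True ↔ True = True
(q ↔ t) ↔ u = True ↔ True = True
q → ((q ↔ t) ↔ u) = True → True = True
¬((((u ⊕ q) ∧ q) ⊕ ((t ↔ u) ↔ (t ∧ u))) ⊕ ((¬(u → ((t → q) ↔ t)) ∨ t) → (t ⊕ u))) → (q → ((q ↔ t) ↔ u)) = False → True = True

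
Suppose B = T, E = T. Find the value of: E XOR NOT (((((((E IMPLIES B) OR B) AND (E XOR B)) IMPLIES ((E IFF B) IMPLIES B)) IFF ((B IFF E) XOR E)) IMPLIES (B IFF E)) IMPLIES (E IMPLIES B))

T

E IMPLIES B = T IMPLIES T = T
(E IMPLIES B) OR B = T OR T = T
E XOR B = T XOR T = F
((E IMPLIES B) OR B) AND (E XOR B) = T AND F = F
E IFF B = T IFF T = T
(E IFF B) IMPLIES B = T IMPLIES T = T
(((E IMPLIES B) OR B) AND (E XOR B)) IMPLIES ((E IFF B) IMPLIES B) = F IMPLIES T = T
B IFF E = T IFF T = T
(B IFF E) XOR E = T XOR T = F
((((E IMPLIES B) OR B) AND (E XOR B)) IMPLIES ((E IFF B) IMPLIES B)) IFF ((B IFF E) XOR E) = T IFF F = F
B IFF E = T IFF T = T
(((((E IMPLIES B) OR B) AND (E XOR B)) IMPLIES ((E IFF B) IMPLIES B)) IFF ((B IFF E) XOR E)) IMPLIES (B IFF E) = F IMPLIES T = T
E IMPLIES B = T IMPLIES T = T
((((((E IMPLIES B) OR B) AND (E XOR B)) IMPLIES ((E IFF B) IMPLIES B)) IFF ((B IFF E) XOR E)) IMPLIES (B IFF E)) IMPLIES (E IMPLIES B) = T IMPLIES T = T
NOT (((((((E IMPLIES B) OR B) AND (E XOR B)) IMPLIES ((E IFF B) IMPLIES B)) IFF ((B IFF E) XOR E)) IMPLIES (B IFF E)) IMPLIES (E IMPLIES B)) = NOT T = F
E XOR NOT (((((((E IMPLIES B) OR B) AND (E XOR B)) IMPLIES ((E IFF B) IMPLIES B)) IFF ((B IFF E) XOR E)) IMPLIES (B IFF E)) IMPLIES (E IMPLIES B)) = T XOR F = T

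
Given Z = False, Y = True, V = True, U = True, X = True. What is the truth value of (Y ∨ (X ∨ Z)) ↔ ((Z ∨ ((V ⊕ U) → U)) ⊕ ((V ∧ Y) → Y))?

False

X ∨ Z = True ∨ False = True
Y ∨ (X ∨ Z) = True ∨ True = True
V ⊕ U = True ⊕ True = False
(V ⊕ U) → U = False → True = True
Z ∨ ((V ⊕ U) → U) = False ∨ True = True
V ∧ Y = True ∧ True = True
(V ∧ Y) → Y = True → True = True
(Z ∨ ((V ⊕ U) → U)) ⊕ ((V ∧ Y) → Y) = True ⊕ True = False
(Y ∨ (X ∨ Z)) ↔ ((Z ∨ ((V ⊕ U) → U)) ⊕ ((V ∧ Y) → Y)) = True ↔ False = False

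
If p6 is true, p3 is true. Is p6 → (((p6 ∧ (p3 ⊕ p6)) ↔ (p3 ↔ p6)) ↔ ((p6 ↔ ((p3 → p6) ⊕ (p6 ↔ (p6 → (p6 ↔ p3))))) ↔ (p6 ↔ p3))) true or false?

T

p3 ⊕ p6 = T ⊕ T = F
p6 ∧ (p3 ⊕ p6) = T ∧ F = F
p3 ↔ p6 = T ↔ T = T
(p6 ∧ (p3 ⊕ p6)) ↔ (p3 ↔ p6) = F ↔ T = F
p3 → p6 = T → T = T
p6 ↔ p3 = T ↔ T = T
p6 → (p6 ↔ p3) = T → T = T
p6 ↔ (p6 → (p6 ↔ p3)) = T ↔ T = T
(p3 → p6) ⊕ (p6 ↔ (p6 → (p6 ↔ p3))) = T ⊕ T = F
p6 ↔ ((p3 → p6) ⊕ (p6 ↔ (p6 → (p6 ↔ p3)))) = T ↔ F = F
p6 ↔ p3 = T ↔ T = T
(p6 ↔ ((p3 → p6) ⊕ (p6 ↔ (p6 → (p6 ↔ p3))))) ↔ (p6 ↔ p3) = F ↔ T = F
((p6 ∧ (p3 ⊕ p6)) ↔ (p3 ↔ p6)) ↔ ((p6 ↔ ((p3 → p6) ⊕ (p6 ↔ (p6 → (p6 ↔ p3))))) ↔ (p6 ↔ p3)) = F ↔ F = T
p6 → (((p6 ∧ (p3 ⊕ p6)) ↔ (p3 ↔ p6)) ↔ ((p6 ↔ ((p3 → p6) ⊕ (p6 ↔ (p6 → (p6 ↔ p3))))) ↔ (p6 ↔ p3))) = T → T = T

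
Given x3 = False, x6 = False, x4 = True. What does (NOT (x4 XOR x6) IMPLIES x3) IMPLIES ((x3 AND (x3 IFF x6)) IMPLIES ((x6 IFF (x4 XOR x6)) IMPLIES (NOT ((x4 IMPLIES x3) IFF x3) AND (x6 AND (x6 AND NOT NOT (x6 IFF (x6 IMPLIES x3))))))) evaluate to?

x4 XOR x6 = True XOR False = True
NOT (x4 XOR x6) = NOT True = False
NOT (x4 XOR x6) IMPLIES x3 = False IMPLIES False = True
x3 IFF x6 = False IFF False = True
x3 AND (x3 IFF x6) = False AND True = False
x4 XOR x6 = True XOR False = True
x6 IFF (x4 XOR x6) = False IFF True = False
x4 IMPLIES x3 = True IMPLIES False = False
(x4 IMPLIES x3) IFF x3 = False IFF False = True
NOT ((x4 IMPLIES x3) IFF x3) = NOT True = False
x6 IMPLIES x3 = False IMPLIES False = True
x6 IFF (x6 IMPLIES x3) = False IFF True = False
NOT (x6 IFF (x6 IMPLIES x3)) = NOT False = True
NOT NOT (x6 IFF (x6 IMPLIES x3)) = NOT True = False
x6 AND NOT NOT (x6 IFF (x6 IMPLIES x3)) = False AND False = False
x6 AND (x6 AND NOT NOT (x6 IFF (x6 IMPLIES x3))) = False AND False = False
NOT ((x4 IMPLIES x3) IFF x3) AND (x6 AND (x6 AND NOT NOT (x6 IFF (x6 IMPLIES x3)))) = False AND False = False
(x6 IFF (x4 XOR x6)) IMPLIES (NOT ((x4 IMPLIES x3) IFF x3) AND (x6 AND (x6 AND NOT NOT (x6 IFF (x6 IMPLIES x3))))) = False IMPLIES False = True
(x3 AND (x3 IFF x6)) IMPLIES ((x6 IFF (x4 XOR x6)) IMPLIES (NOT ((x4 IMPLIES x3) IFF x3) AND (x6 AND (x6 AND NOT NOT (x6 IFF (x6 IMPLIES x3)))))) = False IMPLIES True = True
(NOT (x4 XOR x6) IMPLIES x3) IMPLIES ((x3 AND (x3 IFF x6)) IMPLIES ((x6 IFF (x4 XOR x6)) IMPLIES (NOT ((x4 IMPLIES x3) IFF x3) AND (x6 AND (x6 AND NOT NOT (x6 IFF (x6 IMPLIES x3))))))) = True IMPLIES True = True

True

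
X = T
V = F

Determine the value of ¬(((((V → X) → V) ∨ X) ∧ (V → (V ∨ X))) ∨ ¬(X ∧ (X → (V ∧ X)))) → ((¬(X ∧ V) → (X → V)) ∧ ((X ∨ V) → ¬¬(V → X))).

V → X = F → T = T
(V → X) → V = T → F = F
((V → X) → V) ∨ X = F ∨ T = T
V ∨ X = F ∨ T = T
V → (V ∨ X) = F → T = T
(((V → X) → V) ∨ X) ∧ (V → (V ∨ X)) = T ∧ T = T
V ∧ X = F ∧ T = F
X → (V ∧ X) = T → F = F
X ∧ (X → (V ∧ X)) = T ∧ F = F
¬(X ∧ (X → (V ∧ X))) = ¬F = T
((((V → X) → V) ∨ X) ∧ (V → (V ∨ X))) ∨ ¬(X ∧ (X → (V ∧ X))) = T ∨ T = T
¬(((((V → X) → V) ∨ X) ∧ (V → (V ∨ X))) ∨ ¬(X ∧ (X → (V ∧ X)))) = ¬T = F
X ∧ V = T ∧ F = F
¬(X ∧ V) = ¬F = T
X → V = T → F = F
¬(X ∧ V) → (X → V) = T → F = F
X ∨ V = T ∨ F = T
V → X = F → T = T
¬(V → X) = ¬T = F
¬¬(V → X) = ¬F = T
(X ∨ V) → ¬¬(V → X) = T → T = T
(¬(X ∧ V) → (X → V)) ∧ ((X ∨ V) → ¬¬(V → X)) = F ∧ T = F
¬(((((V → X) → V) ∨ X) ∧ (V → (V ∨ X))) ∨ ¬(X ∧ (X → (V ∧ X)))) → ((¬(X ∧ V) → (X → V)) ∧ ((X ∨ V) → ¬¬(V → X))) = F → F = T

T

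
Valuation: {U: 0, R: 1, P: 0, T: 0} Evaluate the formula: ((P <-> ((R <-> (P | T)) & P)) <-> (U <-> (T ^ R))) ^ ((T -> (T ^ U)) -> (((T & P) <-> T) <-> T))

P | T = 0 | 0 = 0
R <-> (P | T) = 1 <-> 0 = 0
(R <-> (P | T)) & P = 0 & 0 = 0
P <-> ((R <-> (P | T)) & P) = 0 <-> 0 = 1
T ^ R = 0 ^ 1 = 1
U <-> (T ^ R) = 0 <-> 1 = 0
(P <-> ((R <-> (P | T)) & P)) <-> (U <-> (T ^ R)) = 1 <-> 0 = 0
T ^ U = 0 ^ 0 = 0
T -> (T ^ U) = 0 -> 0 = 1
T & P = 0 & 0 = 0
(T & P) <-> T = 0 <-> 0 = 1
((T & P) <-> T) <-> T = 1 <-> 0 = 0
(T -> (T ^ U)) -> (((T & P) <-> T) <-> T) = 1 -> 0 = 0
((P <-> ((R <-> (P | T)) & P)) <-> (U <-> (T ^ R))) ^ ((T -> (T ^ U)) -> (((T & P) <-> T) <-> T)) = 0 ^ 0 = 0

0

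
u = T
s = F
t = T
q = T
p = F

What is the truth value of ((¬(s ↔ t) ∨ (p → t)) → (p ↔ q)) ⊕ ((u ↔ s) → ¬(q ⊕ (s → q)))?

s ↔ t = F ↔ T = F
¬(s ↔ t) = ¬F = T
p → t = F → T = T
¬(s ↔ t) ∨ (p → t) = T ∨ T = T
p ↔ q = F ↔ T = F
(¬(s ↔ t) ∨ (p → t)) → (p ↔ q) = T → F = F
u ↔ s = T ↔ F = F
s → q = F → T = T
q ⊕ (s → q) = T ⊕ T = F
¬(q ⊕ (s → q)) = ¬F = T
(u ↔ s) → ¬(q ⊕ (s → q)) = F → T = T
((¬(s ↔ t) ∨ (p → t)) → (p ↔ q)) ⊕ ((u ↔ s) → ¬(q ⊕ (s → q))) = F ⊕ T = T

T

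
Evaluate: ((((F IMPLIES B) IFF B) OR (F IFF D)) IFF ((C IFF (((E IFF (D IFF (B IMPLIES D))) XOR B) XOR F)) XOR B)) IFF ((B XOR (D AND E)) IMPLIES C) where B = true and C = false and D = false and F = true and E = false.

F IMPLIES B = true IMPLIES true = true
(F IMPLIES B) IFF B = true IFF true = true
F IFF D = true IFF false = false
((F IMPLIES B) IFF B) OR (F IFF D) = true OR false = true
B IMPLIES D = true IMPLIES false = false
D IFF (B IMPLIES D) = false IFF false = true
E IFF (D IFF (B IMPLIES D)) = false IFF true = false
(E IFF (D IFF (B IMPLIES D))) XOR B = false XOR true = true
((E IFF (D IFF (B IMPLIES D))) XOR B) XOR F = true XOR true = false
C IFF (((E IFF (D IFF (B IMPLIES D))) XOR B) XOR F) = false IFF false = true
(C IFF (((E IFF (D IFF (B IMPLIES D))) XOR B) XOR F)) XOR B = true XOR true = false
(((F IMPLIES B) IFF B) OR (F IFF D)) IFF ((C IFF (((E IFF (D IFF (B IMPLIES D))) XOR B) XOR F)) XOR B) = true IFF false = false
D AND E = false AND false = false
B XOR (D AND E) = true XOR false = true
(B XOR (D AND E)) IMPLIES C = true IMPLIES false = false
((((F IMPLIES B) IFF B) OR (F IFF D)) IFF ((C IFF (((E IFF (D IFF (B IMPLIES D))) XOR B) XOR F)) XOR B)) IFF ((B XOR (D AND E)) IMPLIES C) = false IFF false = true

true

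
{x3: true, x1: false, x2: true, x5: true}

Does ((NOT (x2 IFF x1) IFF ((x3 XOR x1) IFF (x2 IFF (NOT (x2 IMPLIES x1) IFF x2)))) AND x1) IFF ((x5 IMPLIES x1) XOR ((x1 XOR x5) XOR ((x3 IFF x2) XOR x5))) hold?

x2 IFF x1 = true IFF false = false
NOT (x2 IFF x1) = NOT false = true
x3 XOR x1 = true XOR false = true
x2 IMPLIES x1 = true IMPLIES false = false
NOT (x2 IMPLIES x1) = NOT false = true
NOT (x2 IMPLIES x1) IFF x2 = true IFF true = true
x2 IFF (NOT (x2 IMPLIES x1) IFF x2) = true IFF true = true
(x3 XOR x1) IFF (x2 IFF (NOT (x2 IMPLIES x1) IFF x2)) = true IFF true = true
NOT (x2 IFF x1) IFF ((x3 XOR x1) IFF (x2 IFF (NOT (x2 IMPLIES x1) IFF x2))) = true IFF true = true
(NOT (x2 IFF x1) IFF ((x3 XOR x1) IFF (x2 IFF (NOT (x2 IMPLIES x1) IFF x2)))) AND x1 = true AND false = false
x5 IMPLIES x1 = true IMPLIES false = false
x1 XOR x5 = false XOR true = true
x3 IFF x2 = true IFF true = true
(x3 IFF x2) XOR x5 = true XOR true = false
(x1 XOR x5) XOR ((x3 IFF x2) XOR x5) = true XOR false = true
(x5 IMPLIES x1) XOR ((x1 XOR x5) XOR ((x3 IFF x2) XOR x5)) = false XOR true = true
((NOT (x2 IFF x1) IFF ((x3 XOR x1) IFF (x2 IFF (NOT (x2 IMPLIES x1) IFF x2)))) AND x1) IFF ((x5 IMPLIES x1) XOR ((x1 XOR x5) XOR ((x3 IFF x2) XOR x5))) = false IFF true = false

false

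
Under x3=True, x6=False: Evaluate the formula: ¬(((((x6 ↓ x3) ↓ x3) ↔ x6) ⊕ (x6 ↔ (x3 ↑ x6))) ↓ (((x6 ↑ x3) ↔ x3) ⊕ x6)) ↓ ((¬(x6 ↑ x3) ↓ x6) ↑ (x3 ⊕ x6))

False

x6 ↓ x3 = False ↓ True = False
(x6 ↓ x3) ↓ x3 = False ↓ True = False
((x6 ↓ x3) ↓ x3) ↔ x6 = False ↔ False = True
x3 ↑ x6 = True ↑ False = True
x6 ↔ (x3 ↑ x6) = False ↔ True = False
(((x6 ↓ x3) ↓ x3) ↔ x6) ⊕ (x6 ↔ (x3 ↑ x6)) = True ⊕ False = True
x6 ↑ x3 = False ↑ True = True
(x6 ↑ x3) ↔ x3 = True ↔ True = True
((x6 ↑ x3) ↔ x3) ⊕ x6 = True ⊕ False = True
((((x6 ↓ x3) ↓ x3) ↔ x6) ⊕ (x6 ↔ (x3 ↑ x6))) ↓ (((x6 ↑ x3) ↔ x3) ⊕ x6) = True ↓ True = False
¬(((((x6 ↓ x3) ↓ x3) ↔ x6) ⊕ (x6 ↔ (x3 ↑ x6))) ↓ (((x6 ↑ x3) ↔ x3) ⊕ x6)) = ¬False = True
x6 ↑ x3 = False ↑ True = True
¬(x6 ↑ x3) = ¬True = False
¬(x6 ↑ x3) ↓ x6 = False ↓ False = True
x3 ⊕ x6 = True ⊕ False = True
(¬(x6 ↑ x3) ↓ x6) ↑ (x3 ⊕ x6) = True ↑ True = False
¬(((((x6 ↓ x3) ↓ x3) ↔ x6) ⊕ (x6 ↔ (x3 ↑ x6))) ↓ (((x6 ↑ x3) ↔ x3) ⊕ x6)) ↓ ((¬(x6 ↑ x3) ↓ x6) ↑ (x3 ⊕ x6)) = True ↓ False = False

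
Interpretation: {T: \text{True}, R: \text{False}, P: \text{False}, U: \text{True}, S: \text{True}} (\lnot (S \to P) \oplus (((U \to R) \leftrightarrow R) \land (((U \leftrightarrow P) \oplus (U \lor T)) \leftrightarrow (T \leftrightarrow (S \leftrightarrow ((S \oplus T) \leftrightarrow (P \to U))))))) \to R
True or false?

\text{False}

S \to P = \text{True} \to \text{False} = \text{False}
\lnot (S \to P) = \lnot \text{False} = \text{True}
U \to R = \text{True} \to \text{False} = \text{False}
(U \to R) \leftrightarrow R = \text{False} \leftrightarrow \text{False} = \text{True}
U \leftrightarrow P = \text{True} \leftrightarrow \text{False} = \text{False}
U \lor T = \text{True} \lor \text{True} = \text{True}
(U \leftrightarrow P) \oplus (U \lor T) = \text{False} \oplus \text{True} = \text{True}
S \oplus T = \text{True} \oplus \text{True} = \text{False}
P \to U = \text{False} \to \text{True} = \text{True}
(S \oplus T) \leftrightarrow (P \to U) = \text{False} \leftrightarrow \text{True} = \text{False}
S \leftrightarrow ((S \oplus T) \leftrightarrow (P \to U)) = \text{True} \leftrightarrow \text{False} = \text{False}
T \leftrightarrow (S \leftrightarrow ((S \oplus T) \leftrightarrow (P \to U))) = \text{True} \leftrightarrow \text{False} = \text{False}
((U \leftrightarrow P) \oplus (U \lor T)) \leftrightarrow (T \leftrightarrow (S \leftrightarrow ((S \oplus T) \leftrightarrow (P \to U)))) = \text{True} \leftrightarrow \text{False} = \text{False}
((U \to R) \leftrightarrow R) \land (((U \leftrightarrow P) \oplus (U \lor T)) \leftrightarrow (T \leftrightarrow (S \leftrightarrow ((S \oplus T) \leftrightarrow (P \to U))))) = \text{True} \land \text{False} = \text{False}
\lnot (S \to P) \oplus (((U \to R) \leftrightarrow R) \land (((U \leftrightarrow P) \oplus (U \lor T)) \leftrightarrow (T \leftrightarrow (S \leftrightarrow ((S \oplus T) \leftrightarrow (P \to U)))))) = \text{True} \oplus \text{False} = \text{True}
(\lnot (S \to P) \oplus (((U \to R) \leftrightarrow R) \land (((U \leftrightarrow P) \oplus (U \lor T)) \leftrightarrow (T \leftrightarrow (S \leftrightarrow ((S \oplus T) \leftrightarrow (P \to U))))))) \to R = \text{True} \to \text{False} = \text{False}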